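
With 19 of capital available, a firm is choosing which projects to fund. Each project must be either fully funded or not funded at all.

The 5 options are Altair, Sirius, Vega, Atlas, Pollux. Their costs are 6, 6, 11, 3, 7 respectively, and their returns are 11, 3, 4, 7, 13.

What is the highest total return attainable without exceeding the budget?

31

Allowing fractional choices, the relaxed optimum would be about 32.5, but projects are indivisible.
Altair + Atlas + Pollux: cost 6 + 3 + 7 = 16 ≤ 19, return 11 + 7 + 13 = 31.
Altair + Pollux: cost 6 + 7 = 13 ≤ 19, return 11 + 13 = 24.
Altair + Sirius + Pollux: cost 6 + 6 + 7 = 19 ≤ 19, return 11 + 3 + 13 = 27.
Best is Altair, Atlas, and Pollux with total return 31.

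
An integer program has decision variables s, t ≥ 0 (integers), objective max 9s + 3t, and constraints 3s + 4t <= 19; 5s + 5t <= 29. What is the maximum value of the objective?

(s,t)=(5,0) is feasible, giving 45.
(s,t)=(4,1) is feasible, giving 39.
(s,t)=(4,0) is feasible, giving 36.
The best lattice point is (5,0), giving 45.

45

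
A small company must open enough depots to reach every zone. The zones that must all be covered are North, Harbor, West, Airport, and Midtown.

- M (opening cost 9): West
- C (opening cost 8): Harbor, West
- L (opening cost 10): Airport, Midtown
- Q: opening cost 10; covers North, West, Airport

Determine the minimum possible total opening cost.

Choose C, L, and Q: together they cover North, Harbor, West, Airport, Midtown — every zone.
Total opening cost: 8 + 10 + 10 = 28.
No cover costs less than 28.

28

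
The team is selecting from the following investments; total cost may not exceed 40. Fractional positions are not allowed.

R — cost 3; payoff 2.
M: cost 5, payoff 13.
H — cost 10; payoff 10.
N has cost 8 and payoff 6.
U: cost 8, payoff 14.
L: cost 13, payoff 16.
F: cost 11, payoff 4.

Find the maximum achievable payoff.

Take R, M, H, U, and L: cost 3 + 5 + 10 + 8 + 13 = 39 ≤ 40, payoff 2 + 13 + 10 + 14 + 16 = 55.
No other feasible combination does better.

55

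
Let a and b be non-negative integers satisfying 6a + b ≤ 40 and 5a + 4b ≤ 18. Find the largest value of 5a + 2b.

(a,b)=(3,0) is feasible, giving 15.
(a,b)=(2,1) is feasible, giving 12.
No feasible integer point exceeds 15.

15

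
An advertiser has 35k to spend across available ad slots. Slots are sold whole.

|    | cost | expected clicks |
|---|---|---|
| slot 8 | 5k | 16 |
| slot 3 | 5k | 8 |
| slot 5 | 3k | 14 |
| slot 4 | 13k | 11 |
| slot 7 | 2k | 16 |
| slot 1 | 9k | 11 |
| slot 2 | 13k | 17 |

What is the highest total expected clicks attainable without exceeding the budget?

This is a 0-1 knapsack instance.
Allowing fractional choices, the relaxed optimum would be about 79.6, but ad slots are indivisible.
slot 8 + slot 3 + slot 5 + slot 7 + slot 2: cost 5 + 5 + 3 + 2 + 13 = 28 ≤ 35, expected clicks 16 + 8 + 14 + 16 + 17 = 71.
slot 8 + slot 5 + slot 7 + slot 1 + slot 2: cost 5 + 3 + 2 + 9 + 13 = 32 ≤ 35, expected clicks 16 + 14 + 16 + 11 + 17 = 74.
slot 8 + slot 5 + slot 4 + slot 7 + slot 1: cost 5 + 3 + 13 + 2 + 9 = 32 ≤ 35, expected clicks 16 + 14 + 11 + 16 + 11 = 68.
Best is slot 8, slot 5, slot 7, slot 1, and slot 2 with total expected clicks 74.

74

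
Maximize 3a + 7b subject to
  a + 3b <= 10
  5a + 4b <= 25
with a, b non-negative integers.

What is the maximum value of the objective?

24

(a,b)=(1,3): 1·1+3·3=10≤10, 5·1+4·3=17≤25, objective 24.
(a,b)=(3,2): 1·3+3·2=9≤10, 5·3+4·2=23≤25, objective 23.
(a,b)=(0,3): 1·0+3·3=9≤10, 5·0+4·3=12≤25, objective 21.
No feasible integer point exceeds 24.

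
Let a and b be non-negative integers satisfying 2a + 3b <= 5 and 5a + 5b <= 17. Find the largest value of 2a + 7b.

The continuous relaxation peaks at (0, 1.67) with value 11.67; rounding to a feasible lattice point costs some objective.
(a,b)=(1,1): 2·1+3·1=5≤5, 5·1+5·1=10≤17, objective 9.
(a,b)=(0,1): 2·0+3·1=3≤5, 5·0+5·1=5≤17, objective 7.
(a,b)=(2,0): 2·2+3·0=4≤5, 5·2+5·0=10≤17, objective 4.
The best lattice point is (1,1), giving 9.

9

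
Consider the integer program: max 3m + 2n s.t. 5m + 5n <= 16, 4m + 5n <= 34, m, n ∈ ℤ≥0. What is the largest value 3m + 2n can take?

9

Relaxing integrality, the LP optimum is 9.60 at (m,n) = (3.2, 0), which is not an integer point.
(m,n)=(3,0): 5·3+5·0=15≤16, 4·3+5·0=12≤34, objective 9.
(m,n)=(2,1): 5·2+5·1=15≤16, 4·2+5·1=13≤34, objective 8.
(m,n)=(2,0): 5·2+5·0=10≤16, 4·2+5·0=8≤34, objective 6.
The best lattice point is (3,0), giving 9.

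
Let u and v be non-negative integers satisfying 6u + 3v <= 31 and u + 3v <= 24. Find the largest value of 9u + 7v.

The continuous relaxation peaks at (1.4, 7.53) with value 65.33; rounding to a feasible lattice point costs some objective.
(u,v)=(2,6): 6·2+3·6=30≤31, 1·2+3·6=20≤24, objective 60.
(u,v)=(1,7): 6·1+3·7=27≤31, 1·1+3·7=22≤24, objective 58.
No feasible integer point exceeds 60.

60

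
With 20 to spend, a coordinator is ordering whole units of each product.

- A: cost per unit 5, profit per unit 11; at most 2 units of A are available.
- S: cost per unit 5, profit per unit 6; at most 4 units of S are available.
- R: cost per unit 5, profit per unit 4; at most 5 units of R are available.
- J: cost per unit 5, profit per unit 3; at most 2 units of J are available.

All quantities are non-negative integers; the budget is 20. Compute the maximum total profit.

34

2×A, 1×S, and 1×R: cost 20 ≤ 20, profit 2·11 + 1·6 + 1·4 = 32.
2×A and 2×S: cost 20 ≤ 20, profit 2·11 + 2·6 = 34.
Best is 34.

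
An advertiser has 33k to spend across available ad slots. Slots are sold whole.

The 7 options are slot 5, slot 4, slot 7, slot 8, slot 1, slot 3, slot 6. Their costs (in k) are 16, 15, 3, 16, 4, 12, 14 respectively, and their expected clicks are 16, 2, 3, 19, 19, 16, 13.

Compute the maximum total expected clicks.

slot 5 + slot 1 + slot 3: cost 16 + 4 + 12 = 32 ≤ 33, expected clicks 16 + 19 + 16 = 51.
slot 8 + slot 1 + slot 3: cost 16 + 4 + 12 = 32 ≤ 33, expected clicks 19 + 19 + 16 = 54.
Best is slot 8, slot 1, and slot 3 with total expected clicks 54.

54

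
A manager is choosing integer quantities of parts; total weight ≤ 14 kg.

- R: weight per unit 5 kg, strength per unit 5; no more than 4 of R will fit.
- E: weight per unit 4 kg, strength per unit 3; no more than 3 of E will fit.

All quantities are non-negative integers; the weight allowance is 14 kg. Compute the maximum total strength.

This is a bounded integer knapsack.
2×R and 1×E: weight 14 ≤ 14, strength 2·5 + 1·3 = 13.
1×R and 2×E: weight 13 ≤ 14, strength 1·5 + 2·3 = 11.
Best is 13.

13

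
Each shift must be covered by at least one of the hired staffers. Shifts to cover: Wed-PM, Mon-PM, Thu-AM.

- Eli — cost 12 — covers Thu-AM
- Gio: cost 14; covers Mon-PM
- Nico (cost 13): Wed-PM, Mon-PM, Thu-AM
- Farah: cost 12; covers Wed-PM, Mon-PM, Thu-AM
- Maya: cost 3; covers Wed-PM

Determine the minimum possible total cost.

12

The greedy cost-per-new-shift heuristic would pick Maya and Farah for 15, but a cheaper cover exists.
Farah alone covers Wed-PM, Mon-PM, Thu-AM — every shift.
Total cost: 12.
No cover costs less than 12.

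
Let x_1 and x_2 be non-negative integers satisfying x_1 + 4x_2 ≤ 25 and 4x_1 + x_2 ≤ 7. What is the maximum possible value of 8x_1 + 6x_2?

36

Relaxing integrality, the LP optimum is 38.80 at (x_1,x_2) = (0.2, 6.2), which is not an integer point.
(x_1,x_2)=(0,6): 1·0+4·6=24≤25, 4·0+1·6=6≤7, objective 36.
(x_1,x_2)=(0,5): 1·0+4·5=20≤25, 4·0+1·5=5≤7, objective 30.
Maximum is 36 at (x_1,x_2)=(0,6).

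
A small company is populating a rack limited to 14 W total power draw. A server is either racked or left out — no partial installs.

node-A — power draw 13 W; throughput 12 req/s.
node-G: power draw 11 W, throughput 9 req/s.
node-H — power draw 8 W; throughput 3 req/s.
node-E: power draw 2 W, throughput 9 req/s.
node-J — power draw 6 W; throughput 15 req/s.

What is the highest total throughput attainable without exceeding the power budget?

24

Take node-E and node-J: power draw 2 + 6 = 8 ≤ 14, throughput 9 + 15 = 24.
No other feasible combination does better.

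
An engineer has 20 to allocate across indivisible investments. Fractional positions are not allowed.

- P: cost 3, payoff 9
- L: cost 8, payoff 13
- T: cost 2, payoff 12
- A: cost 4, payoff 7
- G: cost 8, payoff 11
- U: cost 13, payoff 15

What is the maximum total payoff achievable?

41

Take P, L, T, and A: cost 3 + 8 + 2 + 4 = 17 ≤ 20, payoff 9 + 13 + 12 + 7 = 41.
No other feasible combination does better.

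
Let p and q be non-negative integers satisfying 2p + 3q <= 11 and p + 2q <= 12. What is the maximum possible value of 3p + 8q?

(p,q)=(1,3) is feasible, giving 27.
(p,q)=(0,3) is feasible, giving 24.
(p,q)=(2,2) is feasible, giving 22.
(p,q)=(1,2) is feasible, giving 19.
No feasible integer point exceeds 27.

27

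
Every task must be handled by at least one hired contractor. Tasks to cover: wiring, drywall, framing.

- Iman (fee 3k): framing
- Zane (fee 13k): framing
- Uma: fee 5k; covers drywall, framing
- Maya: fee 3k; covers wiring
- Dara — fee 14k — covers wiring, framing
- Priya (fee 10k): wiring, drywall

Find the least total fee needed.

8

Choose Uma and Maya: together they cover wiring, drywall, framing — every task.
Total fee: 5 + 3 = 8.
No cover costs less than 8.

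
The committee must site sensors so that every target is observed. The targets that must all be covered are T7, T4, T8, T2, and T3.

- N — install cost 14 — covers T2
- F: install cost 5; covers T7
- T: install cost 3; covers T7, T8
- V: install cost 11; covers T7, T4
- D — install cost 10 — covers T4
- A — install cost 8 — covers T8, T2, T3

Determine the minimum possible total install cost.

19

This is an integer covering problem.
Choose V and A: together they cover T7, T4, T8, T2, T3 — every target.
Total install cost: 11 + 8 = 19.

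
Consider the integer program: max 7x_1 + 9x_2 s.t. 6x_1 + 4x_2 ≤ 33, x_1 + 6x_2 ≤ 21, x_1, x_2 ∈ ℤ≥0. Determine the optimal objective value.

48

(x_1,x_2)=(3,3): 6·3+4·3=30≤33, 1·3+6·3=21≤21, objective 48.
(x_1,x_2)=(4,2): 6·4+4·2=32≤33, 1·4+6·2=16≤21, objective 46.
(x_1,x_2)=(2,3): 6·2+4·3=24≤33, 1·2+6·3=20≤21, objective 41.
Maximum is 48 at (x_1,x_2)=(3,3).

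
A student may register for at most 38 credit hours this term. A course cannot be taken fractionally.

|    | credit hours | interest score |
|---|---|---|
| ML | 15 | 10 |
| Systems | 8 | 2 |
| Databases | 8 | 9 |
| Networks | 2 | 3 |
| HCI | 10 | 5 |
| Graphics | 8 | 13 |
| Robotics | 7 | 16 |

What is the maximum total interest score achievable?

48

Allowing fractional choices, the relaxed optimum would be about 49.7, but courses are indivisible.
ML + Databases + Graphics + Robotics: credit hours 15 + 8 + 8 + 7 = 38 ≤ 38, interest score 10 + 9 + 13 + 16 = 48.
Systems + Databases + Networks + Graphics + Robotics: credit hours 8 + 8 + 2 + 8 + 7 = 33 ≤ 38, interest score 2 + 9 + 3 + 13 + 16 = 43.
Databases + Networks + HCI + Graphics + Robotics: credit hours 8 + 2 + 10 + 8 + 7 = 35 ≤ 38, interest score 9 + 3 + 5 + 13 + 16 = 46.
Best is ML, Databases, Graphics, and Robotics with total interest score 48.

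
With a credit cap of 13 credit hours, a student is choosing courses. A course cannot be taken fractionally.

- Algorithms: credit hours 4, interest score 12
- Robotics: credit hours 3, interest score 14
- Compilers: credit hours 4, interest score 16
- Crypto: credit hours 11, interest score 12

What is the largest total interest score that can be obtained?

Allowing fractional choices, the relaxed optimum would be about 44.2, but courses are indivisible.
Algorithms + Compilers: credit hours 4 + 4 = 8 ≤ 13, interest score 12 + 16 = 28.
Robotics + Compilers: credit hours 3 + 4 = 7 ≤ 13, interest score 14 + 16 = 30.
Algorithms + Robotics + Compilers: credit hours 4 + 3 + 4 = 11 ≤ 13, interest score 12 + 14 + 16 = 42.
Best is Algorithms, Robotics, and Compilers with total interest score 42.

42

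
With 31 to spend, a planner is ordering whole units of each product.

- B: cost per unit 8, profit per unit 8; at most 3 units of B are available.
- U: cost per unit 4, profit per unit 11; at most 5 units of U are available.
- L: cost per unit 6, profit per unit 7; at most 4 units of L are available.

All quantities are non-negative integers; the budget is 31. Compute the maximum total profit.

This is a bounded integer knapsack.
1×B and 5×U: cost 28 ≤ 31, profit 1·8 + 5·11 = 63.
5×U and 1×L: cost 26 ≤ 31, profit 5·11 + 1·7 = 62.
Best is 63.

63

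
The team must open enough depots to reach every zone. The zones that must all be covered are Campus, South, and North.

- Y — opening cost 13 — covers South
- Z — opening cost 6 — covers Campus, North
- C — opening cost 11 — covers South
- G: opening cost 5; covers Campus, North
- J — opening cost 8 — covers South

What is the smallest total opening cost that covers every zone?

13

This is a weighted set-cover instance.
Choose G and J: together they cover Campus, South, North — every zone.
Total opening cost: 5 + 8 = 13.
No cover costs less than 13.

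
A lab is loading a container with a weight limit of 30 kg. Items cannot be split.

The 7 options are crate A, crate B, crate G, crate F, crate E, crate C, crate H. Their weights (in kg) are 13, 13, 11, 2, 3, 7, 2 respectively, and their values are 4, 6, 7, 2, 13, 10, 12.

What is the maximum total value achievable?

Take crate G, crate F, crate E, crate C, and crate H: weight 11 + 2 + 3 + 7 + 2 = 25 ≤ 30, value 7 + 2 + 13 + 10 + 12 = 44.
No other feasible combination does better.

44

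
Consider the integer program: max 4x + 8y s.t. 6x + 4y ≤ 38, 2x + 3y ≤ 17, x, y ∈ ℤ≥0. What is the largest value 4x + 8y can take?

44

(x,y)=(1,5) is feasible, giving 44.
(x,y)=(2,4) is feasible, giving 40.
The best lattice point is (1,5), giving 44.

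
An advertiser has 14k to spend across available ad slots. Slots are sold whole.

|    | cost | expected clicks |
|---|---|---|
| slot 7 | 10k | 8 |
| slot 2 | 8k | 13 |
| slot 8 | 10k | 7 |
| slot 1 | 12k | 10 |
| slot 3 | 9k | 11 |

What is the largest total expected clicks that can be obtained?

13

Allowing fractional choices, the relaxed optimum would be about 20.3, but ad slots are indivisible.
slot 2: cost 8 ≤ 14, expected clicks 13.
slot 3: cost 9 ≤ 14, expected clicks 11.
Best is slot 2 with total expected clicks 13.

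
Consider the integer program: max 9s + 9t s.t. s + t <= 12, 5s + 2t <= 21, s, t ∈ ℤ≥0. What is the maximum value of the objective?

90

Relaxing integrality, the LP optimum is 94.50 at (s,t) = (0, 10.5), which is not an integer point.
(s,t)=(0,10): 1·0+1·10=10≤12, 5·0+2·10=20≤21, objective 90.
(s,t)=(0,9): 1·0+1·9=9≤12, 5·0+2·9=18≤21, objective 81.
No feasible integer point exceeds 90.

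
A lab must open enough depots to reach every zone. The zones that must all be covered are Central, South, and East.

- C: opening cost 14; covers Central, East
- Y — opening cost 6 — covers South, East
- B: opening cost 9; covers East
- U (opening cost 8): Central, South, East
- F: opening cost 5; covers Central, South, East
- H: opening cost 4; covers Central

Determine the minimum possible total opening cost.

5

This is an integer covering problem.
F alone covers Central, South, East — every zone.
Total opening cost: 5.
No cover costs less than 5.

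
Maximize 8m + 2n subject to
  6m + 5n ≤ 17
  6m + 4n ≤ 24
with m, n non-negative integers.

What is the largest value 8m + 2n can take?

18

The continuous relaxation peaks at (2.83, 0) with value 22.67; rounding to a feasible lattice point costs some objective.
(m,n)=(2,1): 6·2+5·1=17≤17, 6·2+4·1=16≤24, objective 18.
(m,n)=(2,0): 6·2+5·0=12≤17, 6·2+4·0=12≤24, objective 16.
(m,n)=(1,2): 6·1+5·2=16≤17, 6·1+4·2=14≤24, objective 12.
(m,n)=(1,1): 6·1+5·1=11≤17, 6·1+4·1=10≤24, objective 10.
Maximum is 18 at (m,n)=(2,1).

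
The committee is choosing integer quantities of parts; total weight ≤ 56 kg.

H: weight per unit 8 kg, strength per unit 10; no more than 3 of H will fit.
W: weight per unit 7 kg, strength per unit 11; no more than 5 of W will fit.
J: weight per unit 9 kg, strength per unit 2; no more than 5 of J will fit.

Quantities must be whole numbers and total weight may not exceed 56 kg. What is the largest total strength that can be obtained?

75

3×H and 4×W: weight 52 ≤ 56, strength 3·10 + 4·11 = 74.
2×H and 5×W: weight 51 ≤ 56, strength 2·10 + 5·11 = 75.
Best is 75.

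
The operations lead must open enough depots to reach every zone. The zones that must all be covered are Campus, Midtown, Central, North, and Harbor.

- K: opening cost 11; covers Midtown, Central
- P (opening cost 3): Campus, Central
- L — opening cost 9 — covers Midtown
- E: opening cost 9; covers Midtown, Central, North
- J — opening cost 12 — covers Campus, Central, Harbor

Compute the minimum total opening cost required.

21

The greedy cost-per-new-zone heuristic would pick P, E, and J for 24, but a cheaper cover exists.
Choose E and J: together they cover Campus, Midtown, Central, North, Harbor — every zone.
Total opening cost: 9 + 12 = 21.
No cover costs less than 21.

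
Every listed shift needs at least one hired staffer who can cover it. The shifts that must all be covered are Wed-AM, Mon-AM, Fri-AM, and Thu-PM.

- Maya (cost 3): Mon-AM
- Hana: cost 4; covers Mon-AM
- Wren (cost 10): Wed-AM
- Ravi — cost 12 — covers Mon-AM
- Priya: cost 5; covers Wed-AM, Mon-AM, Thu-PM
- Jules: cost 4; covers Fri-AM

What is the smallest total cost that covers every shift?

Choose Priya and Jules: together they cover Wed-AM, Mon-AM, Fri-AM, Thu-PM — every shift.
Total cost: 5 + 4 = 9.
No cover costs less than 9.

9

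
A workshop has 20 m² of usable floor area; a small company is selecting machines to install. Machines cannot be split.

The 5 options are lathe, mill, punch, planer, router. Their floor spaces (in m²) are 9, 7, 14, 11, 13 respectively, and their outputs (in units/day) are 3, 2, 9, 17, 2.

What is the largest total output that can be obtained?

20

Allowing fractional choices, the relaxed optimum would be about 22.8, but machines are indivisible.
lathe + planer: floor space 9 + 11 = 20 ≤ 20, output 3 + 17 = 20.
planer: floor space 11 ≤ 20, output 17.
mill + planer: floor space 7 + 11 = 18 ≤ 20, output 2 + 17 = 19.
Best is lathe and planer with total output 20.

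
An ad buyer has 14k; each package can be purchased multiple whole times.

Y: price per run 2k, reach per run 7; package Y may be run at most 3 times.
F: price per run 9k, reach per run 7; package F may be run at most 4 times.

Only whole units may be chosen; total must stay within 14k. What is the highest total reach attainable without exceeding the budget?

This is a bounded integer knapsack.
Take 2×Y and 1×F: price 13 ≤ 14, reach 2·7 + 1·7 = 21.
No other integer combination yields more.

21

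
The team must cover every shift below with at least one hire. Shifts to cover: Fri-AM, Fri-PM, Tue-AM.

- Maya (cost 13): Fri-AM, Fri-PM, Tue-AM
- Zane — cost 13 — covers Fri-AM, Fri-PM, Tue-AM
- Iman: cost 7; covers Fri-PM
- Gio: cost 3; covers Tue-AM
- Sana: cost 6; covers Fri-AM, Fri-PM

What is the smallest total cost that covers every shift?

9

Choose Gio and Sana: together they cover Fri-AM, Fri-PM, Tue-AM — every shift.
Total cost: 3 + 6 = 9.
No cover costs less than 9.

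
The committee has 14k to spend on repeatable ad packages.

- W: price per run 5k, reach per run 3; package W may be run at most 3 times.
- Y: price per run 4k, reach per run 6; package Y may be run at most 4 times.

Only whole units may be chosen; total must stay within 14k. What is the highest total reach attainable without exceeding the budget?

18

This is a bounded integer knapsack.
1×W and 2×Y: price 13 ≤ 14, reach 1·3 + 2·6 = 15.
3×Y: price 12 ≤ 14, reach 3·6 = 18.
Best is 18.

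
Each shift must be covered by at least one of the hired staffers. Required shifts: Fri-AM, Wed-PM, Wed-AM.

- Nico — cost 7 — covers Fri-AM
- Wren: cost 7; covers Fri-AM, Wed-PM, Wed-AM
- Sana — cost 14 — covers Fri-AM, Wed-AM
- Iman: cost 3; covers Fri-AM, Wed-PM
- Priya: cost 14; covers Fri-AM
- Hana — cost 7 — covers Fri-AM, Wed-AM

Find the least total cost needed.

This is an integer covering problem.
Wren alone covers Fri-AM, Wed-PM, Wed-AM — every shift.
Total cost: 7.

7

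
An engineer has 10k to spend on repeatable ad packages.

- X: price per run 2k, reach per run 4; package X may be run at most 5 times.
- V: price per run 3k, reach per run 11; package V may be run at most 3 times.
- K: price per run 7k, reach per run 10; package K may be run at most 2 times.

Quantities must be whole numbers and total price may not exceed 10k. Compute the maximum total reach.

Take 3×V: price 9 ≤ 10, reach 3·11 = 33.
V has the best ratio (11/3) and is taken to its limit of 3; remaining capacity is filled optimally with the others.

33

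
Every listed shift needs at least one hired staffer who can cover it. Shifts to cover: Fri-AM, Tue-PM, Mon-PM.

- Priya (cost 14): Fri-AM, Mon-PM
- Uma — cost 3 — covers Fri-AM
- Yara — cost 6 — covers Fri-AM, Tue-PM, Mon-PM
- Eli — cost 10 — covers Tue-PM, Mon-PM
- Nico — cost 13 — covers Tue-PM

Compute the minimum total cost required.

6

This is an integer covering problem.
Yara alone covers Fri-AM, Tue-PM, Mon-PM — every shift.
Total cost: 6.
No cover costs less than 6.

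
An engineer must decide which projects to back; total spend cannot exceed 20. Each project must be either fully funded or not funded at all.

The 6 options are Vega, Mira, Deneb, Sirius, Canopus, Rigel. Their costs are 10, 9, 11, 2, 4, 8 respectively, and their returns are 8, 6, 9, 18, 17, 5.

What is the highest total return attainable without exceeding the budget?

Allowing fractional choices, the relaxed optimum would be about 46.4, but projects are indivisible.
Deneb + Sirius + Canopus: cost 11 + 2 + 4 = 17 ≤ 20, return 9 + 18 + 17 = 44.
Mira + Sirius + Canopus: cost 9 + 2 + 4 = 15 ≤ 20, return 6 + 18 + 17 = 41.
Vega + Sirius + Canopus: cost 10 + 2 + 4 = 16 ≤ 20, return 8 + 18 + 17 = 43.
Best is Deneb, Sirius, and Canopus with total return 44.

44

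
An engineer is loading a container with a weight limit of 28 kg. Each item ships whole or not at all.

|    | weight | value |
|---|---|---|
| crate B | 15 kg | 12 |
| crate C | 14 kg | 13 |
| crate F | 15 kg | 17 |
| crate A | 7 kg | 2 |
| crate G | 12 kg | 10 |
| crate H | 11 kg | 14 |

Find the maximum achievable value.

Take crate F and crate H: weight 15 + 11 = 26 ≤ 28, value 17 + 14 = 31.
No other feasible combination does better.

31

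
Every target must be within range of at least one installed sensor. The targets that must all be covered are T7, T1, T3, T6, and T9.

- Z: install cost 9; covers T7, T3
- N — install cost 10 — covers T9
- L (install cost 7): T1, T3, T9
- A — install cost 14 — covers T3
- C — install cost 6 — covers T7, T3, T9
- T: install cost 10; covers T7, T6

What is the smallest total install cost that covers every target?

This is an integer covering problem.
The greedy cost-per-new-target heuristic would pick C, L, and T for 23, but a cheaper cover exists.
Choose L and T: together they cover T7, T1, T3, T6, T9 — every target.
Total install cost: 7 + 10 = 17.
No cover costs less than 17.

17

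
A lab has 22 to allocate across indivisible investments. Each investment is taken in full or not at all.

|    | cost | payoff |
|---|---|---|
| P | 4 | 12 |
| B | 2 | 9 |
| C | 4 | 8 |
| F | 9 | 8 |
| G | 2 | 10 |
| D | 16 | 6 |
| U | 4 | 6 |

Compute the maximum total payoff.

47

Treat it as a binary knapsack problem.
Take P, B, C, F, and G: cost 4 + 2 + 4 + 9 + 2 = 21 ≤ 22, payoff 12 + 9 + 8 + 8 + 10 = 47.
No other feasible combination does better.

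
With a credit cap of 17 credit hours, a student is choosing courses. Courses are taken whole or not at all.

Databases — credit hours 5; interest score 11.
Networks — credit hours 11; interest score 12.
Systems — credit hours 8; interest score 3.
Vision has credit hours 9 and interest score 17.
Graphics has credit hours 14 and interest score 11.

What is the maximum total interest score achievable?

Allowing fractional choices, the relaxed optimum would be about 31.3, but courses are indivisible.
Systems + Vision: credit hours 8 + 9 = 17 ≤ 17, interest score 3 + 17 = 20.
Databases + Networks: credit hours 5 + 11 = 16 ≤ 17, interest score 11 + 12 = 23.
Databases + Vision: credit hours 5 + 9 = 14 ≤ 17, interest score 11 + 17 = 28.
Best is Databases and Vision with total interest score 28.

28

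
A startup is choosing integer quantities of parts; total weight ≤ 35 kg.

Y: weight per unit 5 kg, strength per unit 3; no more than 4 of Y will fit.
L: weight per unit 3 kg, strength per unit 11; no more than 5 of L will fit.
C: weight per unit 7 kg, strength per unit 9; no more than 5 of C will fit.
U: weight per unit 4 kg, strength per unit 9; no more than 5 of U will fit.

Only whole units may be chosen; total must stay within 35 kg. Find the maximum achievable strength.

This is a bounded integer knapsack.
Take 5×L and 5×U: weight 35 ≤ 35, strength 5·11 + 5·9 = 100.
L has the best ratio (11/3) and is taken to its limit of 5; remaining capacity is filled optimally with the others.

100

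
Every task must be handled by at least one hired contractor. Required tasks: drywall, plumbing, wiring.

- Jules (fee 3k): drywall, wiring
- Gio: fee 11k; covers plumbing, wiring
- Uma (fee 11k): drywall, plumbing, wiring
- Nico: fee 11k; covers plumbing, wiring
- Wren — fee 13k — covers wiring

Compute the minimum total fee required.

11

The greedy cost-per-new-task heuristic would pick Jules and Gio for 14, but a cheaper cover exists.
Uma alone covers drywall, plumbing, wiring — every task.
Total fee: 11.
No cover costs less than 11.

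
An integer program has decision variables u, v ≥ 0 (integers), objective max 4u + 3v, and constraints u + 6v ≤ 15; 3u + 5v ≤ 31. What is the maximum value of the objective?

40

(u,v)=(10,0) is feasible, giving 40.
(u,v)=(9,0) is feasible, giving 36.
Maximum is 40 at (u,v)=(10,0).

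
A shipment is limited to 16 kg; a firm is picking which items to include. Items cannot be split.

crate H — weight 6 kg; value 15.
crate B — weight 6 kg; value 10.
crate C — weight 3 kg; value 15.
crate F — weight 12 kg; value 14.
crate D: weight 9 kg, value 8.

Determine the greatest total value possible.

40

crate C + crate F: weight 3 + 12 = 15 ≤ 16, value 15 + 14 = 29.
crate H + crate C: weight 6 + 3 = 9 ≤ 16, value 15 + 15 = 30.
crate H + crate B + crate C: weight 6 + 6 + 3 = 15 ≤ 16, value 15 + 10 + 15 = 40.
Best is crate H, crate B, and crate C with total value 40.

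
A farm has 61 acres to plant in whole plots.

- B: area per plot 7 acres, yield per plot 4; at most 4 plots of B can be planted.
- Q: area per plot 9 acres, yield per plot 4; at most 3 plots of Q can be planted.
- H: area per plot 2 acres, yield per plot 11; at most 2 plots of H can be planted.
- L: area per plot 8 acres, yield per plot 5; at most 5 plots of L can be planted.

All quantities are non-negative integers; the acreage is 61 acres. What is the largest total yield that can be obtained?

2×B, 2×H, and 5×L: area 58 ≤ 61, yield 2·4 + 2·11 + 5·5 = 55.
1×B, 1×Q, 2×H, and 5×L: area 60 ≤ 61, yield 1·4 + 1·4 + 2·11 + 5·5 = 55.
Best is 55.

55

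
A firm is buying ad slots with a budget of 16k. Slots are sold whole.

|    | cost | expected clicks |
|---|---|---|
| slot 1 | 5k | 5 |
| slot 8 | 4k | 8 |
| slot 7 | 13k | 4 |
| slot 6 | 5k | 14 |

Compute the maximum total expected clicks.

27

Allowing fractional choices, the relaxed optimum would be about 27.6, but ad slots are indivisible.
slot 8 + slot 6: cost 4 + 5 = 9 ≤ 16, expected clicks 8 + 14 = 22.
slot 1 + slot 8 + slot 6: cost 5 + 4 + 5 = 14 ≤ 16, expected clicks 5 + 8 + 14 = 27.
Best is slot 1, slot 8, and slot 6 with total expected clicks 27.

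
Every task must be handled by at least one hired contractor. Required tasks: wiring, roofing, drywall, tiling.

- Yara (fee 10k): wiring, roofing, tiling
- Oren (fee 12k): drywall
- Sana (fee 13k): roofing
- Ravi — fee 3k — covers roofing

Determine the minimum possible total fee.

The greedy cost-per-new-task heuristic would pick Ravi, Yara, and Oren for 25, but a cheaper cover exists.
Choose Yara and Oren: together they cover wiring, roofing, drywall, tiling — every task.
Total fee: 10 + 12 = 22.
No cover costs less than 22.

22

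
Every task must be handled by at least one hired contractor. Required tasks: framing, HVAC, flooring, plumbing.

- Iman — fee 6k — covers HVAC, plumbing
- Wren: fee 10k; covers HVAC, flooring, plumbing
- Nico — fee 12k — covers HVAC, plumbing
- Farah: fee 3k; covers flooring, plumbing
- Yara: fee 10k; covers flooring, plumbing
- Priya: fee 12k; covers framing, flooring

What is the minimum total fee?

The greedy cost-per-new-task heuristic would pick Farah, Iman, and Priya for 21, but a cheaper cover exists.
Choose Iman and Priya: together they cover framing, HVAC, flooring, plumbing — every task.
Total fee: 6 + 12 = 18.
No cover costs less than 18.

18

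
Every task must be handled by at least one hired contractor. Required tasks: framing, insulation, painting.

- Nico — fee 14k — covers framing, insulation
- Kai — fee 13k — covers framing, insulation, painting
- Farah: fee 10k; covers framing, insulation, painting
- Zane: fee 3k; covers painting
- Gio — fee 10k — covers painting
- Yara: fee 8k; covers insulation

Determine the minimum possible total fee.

The greedy cost-per-new-task heuristic would pick Zane and Farah for 13, but a cheaper cover exists.
Farah alone covers framing, insulation, painting — every task.
Total fee: 10.
No cover costs less than 10.

10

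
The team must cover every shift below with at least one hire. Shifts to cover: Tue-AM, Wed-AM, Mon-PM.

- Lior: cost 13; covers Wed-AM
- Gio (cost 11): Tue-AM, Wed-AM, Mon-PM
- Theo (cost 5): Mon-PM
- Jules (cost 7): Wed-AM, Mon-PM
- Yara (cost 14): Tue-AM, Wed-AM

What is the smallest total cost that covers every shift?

11

The greedy cost-per-new-shift heuristic would pick Jules and Gio for 18, but a cheaper cover exists.
Gio alone covers Tue-AM, Wed-AM, Mon-PM — every shift.
Total cost: 11.
No cover costs less than 11.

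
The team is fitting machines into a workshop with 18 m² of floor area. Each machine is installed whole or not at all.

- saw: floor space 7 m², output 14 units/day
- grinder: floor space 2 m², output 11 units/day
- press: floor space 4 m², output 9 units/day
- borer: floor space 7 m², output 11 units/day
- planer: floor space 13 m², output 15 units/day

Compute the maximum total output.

Take saw, grinder, and borer: floor space 7 + 2 + 7 = 16 ≤ 18, output 14 + 11 + 11 = 36.
No other feasible combination does better.

36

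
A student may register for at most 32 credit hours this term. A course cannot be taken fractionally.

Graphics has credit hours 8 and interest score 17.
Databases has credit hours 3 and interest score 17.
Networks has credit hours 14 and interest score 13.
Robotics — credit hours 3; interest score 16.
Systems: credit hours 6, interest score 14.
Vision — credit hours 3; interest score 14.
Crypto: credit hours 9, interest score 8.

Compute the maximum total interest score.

86

Graphics + Databases + Robotics + Systems + Vision: credit hours 8 + 3 + 3 + 6 + 3 = 23 ≤ 32, interest score 17 + 17 + 16 + 14 + 14 = 78.
Graphics + Databases + Robotics + Systems + Vision + Crypto: credit hours 8 + 3 + 3 + 6 + 3 + 9 = 32 ≤ 32, interest score 17 + 17 + 16 + 14 + 14 + 8 = 86.
Best is Graphics, Databases, Robotics, Systems, Vision, and Crypto with total interest score 86.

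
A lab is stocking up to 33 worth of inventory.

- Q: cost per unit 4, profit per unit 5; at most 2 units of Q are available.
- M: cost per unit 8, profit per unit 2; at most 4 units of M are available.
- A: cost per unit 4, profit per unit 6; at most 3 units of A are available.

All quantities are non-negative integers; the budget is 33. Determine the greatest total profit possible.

30

2×Q, 1×M, and 3×A: cost 28 ≤ 33, profit 2·5 + 1·2 + 3·6 = 30.
2×Q and 3×A: cost 20 ≤ 33, profit 2·5 + 3·6 = 28.
Best is 30.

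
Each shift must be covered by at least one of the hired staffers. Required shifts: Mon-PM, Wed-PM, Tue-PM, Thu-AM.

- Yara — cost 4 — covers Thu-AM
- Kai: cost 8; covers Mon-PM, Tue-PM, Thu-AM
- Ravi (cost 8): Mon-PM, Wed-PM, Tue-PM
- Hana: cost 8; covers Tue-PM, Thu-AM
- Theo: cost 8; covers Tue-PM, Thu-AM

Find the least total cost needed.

The greedy cost-per-new-shift heuristic would pick Kai and Ravi for 16, but a cheaper cover exists.
Choose Yara and Ravi: together they cover Mon-PM, Wed-PM, Tue-PM, Thu-AM — every shift.
Total cost: 4 + 8 = 12.
No cover costs less than 12.

12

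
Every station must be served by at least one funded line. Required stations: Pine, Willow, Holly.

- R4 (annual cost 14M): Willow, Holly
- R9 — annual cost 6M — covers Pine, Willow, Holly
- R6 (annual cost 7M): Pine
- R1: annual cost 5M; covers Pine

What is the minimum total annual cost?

6

This is a weighted set-cover instance.
R9 alone covers Pine, Willow, Holly — every station.
Total annual cost: 6.
No cover costs less than 6.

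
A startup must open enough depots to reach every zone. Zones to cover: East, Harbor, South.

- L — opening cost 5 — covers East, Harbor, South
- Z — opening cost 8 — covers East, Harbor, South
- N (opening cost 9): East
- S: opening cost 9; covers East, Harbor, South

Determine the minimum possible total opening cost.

L alone covers East, Harbor, South — every zone.
Total opening cost: 5.
No cover costs less than 5.

5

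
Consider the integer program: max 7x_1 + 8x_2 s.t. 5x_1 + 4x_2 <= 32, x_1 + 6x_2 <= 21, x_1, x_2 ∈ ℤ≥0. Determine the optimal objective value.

Relaxing integrality, the LP optimum is 51.54 at (x_1,x_2) = (4.15, 2.81), which is not an integer point.
(x_1,x_2)=(3,3) is feasible, giving 45.
(x_1,x_2)=(4,2) is feasible, giving 44.
(x_1,x_2)=(5,1) is feasible, giving 43.
No feasible integer point exceeds 45.

45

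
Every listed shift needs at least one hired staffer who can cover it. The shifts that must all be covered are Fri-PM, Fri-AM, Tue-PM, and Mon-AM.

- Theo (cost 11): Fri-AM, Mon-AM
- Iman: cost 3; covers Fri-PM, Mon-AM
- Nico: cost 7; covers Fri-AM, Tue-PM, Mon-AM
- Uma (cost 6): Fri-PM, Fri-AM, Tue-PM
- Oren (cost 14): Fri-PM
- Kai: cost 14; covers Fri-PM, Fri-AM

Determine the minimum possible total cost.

9

This is an integer covering problem.
Choose Iman and Uma: together they cover Fri-PM, Fri-AM, Tue-PM, Mon-AM — every shift.
Total cost: 3 + 6 = 9.
No cover costs less than 9.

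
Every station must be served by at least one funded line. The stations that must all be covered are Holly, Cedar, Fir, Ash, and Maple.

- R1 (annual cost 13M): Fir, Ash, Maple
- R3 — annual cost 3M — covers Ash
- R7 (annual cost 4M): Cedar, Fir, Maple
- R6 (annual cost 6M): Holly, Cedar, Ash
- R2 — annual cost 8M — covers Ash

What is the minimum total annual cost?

The greedy cost-per-new-station heuristic would pick R7, R3, and R6 for 13, but a cheaper cover exists.
Choose R7 and R6: together they cover Holly, Cedar, Fir, Ash, Maple — every station.
Total annual cost: 4 + 6 = 10.
No cover costs less than 10.

10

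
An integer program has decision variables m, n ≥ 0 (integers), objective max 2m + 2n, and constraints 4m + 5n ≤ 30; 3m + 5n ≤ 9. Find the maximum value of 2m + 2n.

6

(m,n)=(3,0): 4·3+5·0=12≤30, 3·3+5·0=9≤9, objective 6.
(m,n)=(2,0): 4·2+5·0=8≤30, 3·2+5·0=6≤9, objective 4.
No feasible integer point exceeds 6.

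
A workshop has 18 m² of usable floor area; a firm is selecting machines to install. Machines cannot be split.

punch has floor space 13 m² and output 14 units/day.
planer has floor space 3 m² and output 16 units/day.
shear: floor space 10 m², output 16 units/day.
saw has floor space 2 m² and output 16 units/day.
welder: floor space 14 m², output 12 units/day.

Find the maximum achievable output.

48

Allowing fractional choices, the relaxed optimum would be about 51.2, but machines are indivisible.
planer + shear + saw: floor space 3 + 10 + 2 = 15 ≤ 18, output 16 + 16 + 16 = 48.
punch + planer + saw: floor space 13 + 3 + 2 = 18 ≤ 18, output 14 + 16 + 16 = 46.
Best is planer, shear, and saw with total output 48.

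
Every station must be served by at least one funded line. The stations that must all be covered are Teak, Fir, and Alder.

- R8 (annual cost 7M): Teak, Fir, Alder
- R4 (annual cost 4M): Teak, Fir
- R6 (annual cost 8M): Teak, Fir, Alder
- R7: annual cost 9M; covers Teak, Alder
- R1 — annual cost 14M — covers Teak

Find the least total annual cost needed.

7

This is a weighted set-cover instance.
The greedy cost-per-new-station heuristic would pick R4 and R8 for 11, but a cheaper cover exists.
R8 alone covers Teak, Fir, Alder — every station.
Total annual cost: 7.
No cover costs less than 7.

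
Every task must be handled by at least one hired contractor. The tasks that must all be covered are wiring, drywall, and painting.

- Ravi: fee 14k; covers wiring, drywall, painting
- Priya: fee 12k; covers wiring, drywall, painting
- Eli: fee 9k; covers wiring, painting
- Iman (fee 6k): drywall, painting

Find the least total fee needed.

12

Priya alone covers wiring, drywall, painting — every task.
Total fee: 12.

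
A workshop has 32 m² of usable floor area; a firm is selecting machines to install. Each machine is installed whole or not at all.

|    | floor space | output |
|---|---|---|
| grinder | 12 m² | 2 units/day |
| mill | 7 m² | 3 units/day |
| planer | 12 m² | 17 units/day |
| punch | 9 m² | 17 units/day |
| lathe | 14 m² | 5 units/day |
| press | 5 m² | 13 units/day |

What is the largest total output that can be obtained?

This is an integer program with binary decision variables.
Allowing fractional choices, the relaxed optimum would be about 49.6, but machines are indivisible.
mill + planer + punch: floor space 7 + 12 + 9 = 28 ≤ 32, output 3 + 17 + 17 = 37.
punch + lathe + press: floor space 9 + 14 + 5 = 28 ≤ 32, output 17 + 5 + 13 = 35.
planer + punch + press: floor space 12 + 9 + 5 = 26 ≤ 32, output 17 + 17 + 13 = 47.
Best is planer, punch, and press with total output 47.

47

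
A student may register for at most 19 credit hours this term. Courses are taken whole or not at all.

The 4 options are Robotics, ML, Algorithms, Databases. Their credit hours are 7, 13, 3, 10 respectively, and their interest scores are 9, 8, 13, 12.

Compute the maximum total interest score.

25

Treat it as a binary knapsack problem.
Allowing fractional choices, the relaxed optimum would be about 32.8, but courses are indivisible.
Algorithms + Databases: credit hours 3 + 10 = 13 ≤ 19, interest score 13 + 12 = 25.
Robotics + Algorithms: credit hours 7 + 3 = 10 ≤ 19, interest score 9 + 13 = 22.
Best is Algorithms and Databases with total interest score 25.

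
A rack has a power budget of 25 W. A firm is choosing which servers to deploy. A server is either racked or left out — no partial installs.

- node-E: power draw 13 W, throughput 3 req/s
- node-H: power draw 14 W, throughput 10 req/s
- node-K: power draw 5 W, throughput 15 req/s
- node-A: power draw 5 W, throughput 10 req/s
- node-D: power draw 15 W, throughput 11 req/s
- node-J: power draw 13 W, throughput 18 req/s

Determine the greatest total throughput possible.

43

This is a 0-1 knapsack instance.
Allowing fractional choices, the relaxed optimum would be about 44.5, but servers are indivisible.
node-K + node-A + node-D: power draw 5 + 5 + 15 = 25 ≤ 25, throughput 15 + 10 + 11 = 36.
node-H + node-K + node-A: power draw 14 + 5 + 5 = 24 ≤ 25, throughput 10 + 15 + 10 = 35.
node-K + node-A + node-J: power draw 5 + 5 + 13 = 23 ≤ 25, throughput 15 + 10 + 18 = 43.
Best is node-K, node-A, and node-J with total throughput 43.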